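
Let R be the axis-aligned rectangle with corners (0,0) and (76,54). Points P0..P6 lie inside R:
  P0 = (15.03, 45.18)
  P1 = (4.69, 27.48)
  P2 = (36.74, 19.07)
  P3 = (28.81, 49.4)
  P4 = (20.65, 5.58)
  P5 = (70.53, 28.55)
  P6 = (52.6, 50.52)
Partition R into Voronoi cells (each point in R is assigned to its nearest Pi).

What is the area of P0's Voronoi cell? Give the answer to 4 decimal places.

Area of P0's cell: 436.0418

1. box [0,76]×[0,54]: [(0, 0) (76, 0) (76, 54) (0, 54)]
2. ⊥bis P0·P1 via (9.86,36.33): [(0, 42.09) (72.0497, 0) (76, 0) (76, 54) (0, 54)]  |A|=2587.7143
3. ⊥bis P0·P2 via (25.885,32.125): [(0, 42.09) (22.2425, 29.0964) (52.1934, 54) (0, 54)]  |A|=782.3574
4. ⊥bis P0·P3 via (21.92,47.29): [(0, 42.09) (22.2425, 29.0964) (26.4263, 32.5751) (19.8651, 54) (0, 54)]  |A|=436.0418
5. ⊥bis P0·P4 via (17.84,25.38): [(0, 42.09) (22.2425, 29.0964) (26.4263, 32.5751) (19.8651, 54) (0, 54)]  |A|=436.0418
6. ⊥bis P0·P5 via (42.78,36.865): [(0, 42.09) (22.2425, 29.0964) (26.4263, 32.5751) (19.8651, 54) (0, 54)]  |A|=436.0418
7. ⊥bis P0·P6 via (33.815,47.85): [(0, 42.09) (22.2425, 29.0964) (26.4263, 32.5751) (19.8651, 54) (0, 54)]  |A|=436.0418
8. canonical 5-gon: [(0, 42.09) (22.2425, 29.0964) (26.4263, 32.5751) (19.8651, 54) (0, 54)]
9. shoelace: 436.0418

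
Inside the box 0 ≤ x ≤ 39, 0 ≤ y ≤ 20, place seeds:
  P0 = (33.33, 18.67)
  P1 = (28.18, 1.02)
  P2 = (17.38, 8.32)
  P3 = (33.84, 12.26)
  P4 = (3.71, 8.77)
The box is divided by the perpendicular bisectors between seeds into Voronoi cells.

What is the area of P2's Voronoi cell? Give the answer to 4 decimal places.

1. box [0,39]×[0,20]: [(0, 0) (39, 0) (39, 20) (0, 20)]
2. ⊥bis P2·P0 via (25.355,13.495): [(0, 0) (34.1119, 0) (21.1339, 20) (0, 20)]  |A|=552.4583
3. ⊥bis P2·P1 via (22.78,4.67): [(0, 0) (19.6234, 0) (27.0154, 10.9361) (21.1339, 20) (0, 20)]  |A|=473.2341
4. ⊥bis P2·P3 via (25.61,10.29): [(0, 0) (19.6234, 0) (25.8633, 9.2316) (24.5435, 14.7456) (21.1339, 20) (0, 20)]  |A|=468.9328
5. ⊥bis P2·P4 via (10.545,8.545): [(10.2637, 0) (19.6234, 0) (25.8633, 9.2316) (24.5435, 14.7456) (21.1339, 20) (10.9221, 20)]  |A|=257.0749
6. canonical 6-gon: [(10.2637, 0) (19.6234, 0) (25.8633, 9.2316) (24.5435, 14.7456) (21.1339, 20) (10.9221, 20)]
7. shoelace: 257.0749

Area of P2's cell: 257.0749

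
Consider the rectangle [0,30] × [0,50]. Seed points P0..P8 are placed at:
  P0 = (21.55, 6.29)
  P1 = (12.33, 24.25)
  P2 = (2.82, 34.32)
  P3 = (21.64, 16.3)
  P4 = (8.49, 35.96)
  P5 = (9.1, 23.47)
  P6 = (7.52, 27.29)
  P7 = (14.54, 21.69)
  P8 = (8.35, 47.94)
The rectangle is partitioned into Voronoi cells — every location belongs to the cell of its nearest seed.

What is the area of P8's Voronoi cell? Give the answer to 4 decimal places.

Area of P8's cell: 236.3321

1. box [0,30]×[0,50]: [(0, 0) (30, 0) (30, 50) (0, 50)]
2. ⊥bis P8·P0 via (14.95,27.115): [(0, 22.3769) (30, 31.8847) (30, 50) (0, 50)]  |A|=686.0746
3. ⊥bis P8·P1 via (10.34,36.095): [(0, 34.3578) (30, 39.3979) (30, 50) (0, 50)]  |A|=393.6631
4. ⊥bis P8·P2 via (5.585,41.13): [(0, 43.3976) (15.7481, 37.0036) (30, 39.3979) (30, 50) (0, 50)]  |A|=322.4835
5. ⊥bis P8·P3 via (14.995,32.12): [(0, 43.3976) (15.7481, 37.0036) (30, 39.3979) (30, 50) (0, 50)]  |A|=322.4835
6. ⊥bis P8·P4 via (8.42,41.95): [(0, 43.3976) (3.7012, 41.8949) (30, 42.2022) (30, 50) (0, 50)]  |A|=236.3321
7. ⊥bis P8·P5 via (8.725,35.705): [(0, 43.3976) (3.7012, 41.8949) (30, 42.2022) (30, 50) (0, 50)]  |A|=236.3321
8. ⊥bis P8·P6 via (7.935,37.615): [(0, 43.3976) (3.7012, 41.8949) (30, 42.2022) (30, 50) (0, 50)]  |A|=236.3321
9. ⊥bis P8·P7 via (11.445,34.815): [(0, 43.3976) (3.7012, 41.8949) (30, 42.2022) (30, 50) (0, 50)]  |A|=236.3321
10. canonical 5-gon: [(0, 43.3976) (3.7012, 41.8949) (30, 42.2022) (30, 50) (0, 50)]
11. shoelace: 236.3321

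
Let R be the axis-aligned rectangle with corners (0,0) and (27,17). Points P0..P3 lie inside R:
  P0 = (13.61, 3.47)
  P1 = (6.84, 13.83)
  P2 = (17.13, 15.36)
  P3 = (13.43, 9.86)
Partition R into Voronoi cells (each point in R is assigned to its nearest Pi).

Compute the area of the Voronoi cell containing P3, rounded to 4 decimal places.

1. box [0,27]×[0,17]: [(0, 0) (27, 0) (27, 17) (0, 17)]
2. ⊥bis P3·P0 via (13.52,6.665): [(0, 6.2842) (27, 7.0447) (27, 17) (0, 17)]  |A|=279.0602
3. ⊥bis P3·P1 via (10.135,11.845): [(6.9021, 6.4786) (27, 7.0447) (27, 17) (13.2405, 17)]  |A|=172.4247
4. ⊥bis P3·P2 via (15.28,12.61): [(11.9467, 14.8524) (6.9021, 6.4786) (23.6913, 6.9515)]  |A|=69.1016
5. canonical 3-gon: [(11.9467, 14.8524) (6.9021, 6.4786) (23.6913, 6.9515)]
6. shoelace: 69.1016

Area of P3's cell: 69.1016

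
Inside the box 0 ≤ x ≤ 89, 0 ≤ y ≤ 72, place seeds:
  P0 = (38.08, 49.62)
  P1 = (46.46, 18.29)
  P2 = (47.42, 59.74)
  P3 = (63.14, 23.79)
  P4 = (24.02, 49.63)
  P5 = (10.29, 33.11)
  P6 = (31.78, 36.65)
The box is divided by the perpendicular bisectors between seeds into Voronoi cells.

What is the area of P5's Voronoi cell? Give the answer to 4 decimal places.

Area of P5's cell: 1015.9465

1. box [0,89]×[0,72]: [(0, 0) (89, 0) (89, 72) (0, 72)]
2. ⊥bis P5·P0 via (24.185,41.365): [(0, 0) (48.7599, 0) (5.9848, 72) (0, 72)]  |A|=1970.8084
3. ⊥bis P5·P1 via (28.375,25.7): [(0, 0) (17.8449, 0) (30.4634, 30.797) (5.9848, 72) (0, 72)]  |A|=1494.7634
4. ⊥bis P5·P2 via (28.855,46.425): [(0, 0) (17.8449, 0) (30.4634, 30.797) (5.9848, 72) (0, 72)]  |A|=1494.7634
5. ⊥bis P5·P3 via (36.715,28.45): [(0, 0) (17.8449, 0) (30.4634, 30.797) (5.9848, 72) (0, 72)]  |A|=1494.7634
6. ⊥bis P5·P4 via (17.155,41.37): [(0, 55.6278) (0, 0) (17.8449, 0) (30.3143, 30.4331)]  |A|=1114.6963
7. ⊥bis P5·P6 via (21.035,34.88): [(20.4118, 38.6632) (0, 55.6278) (0, 0) (17.8449, 0) (24.2183, 15.5552)]  |A|=1015.9465
8. canonical 5-gon: [(20.4118, 38.6632) (0, 55.6278) (0, 0) (17.8449, 0) (24.2183, 15.5552)]
9. shoelace: 1015.9465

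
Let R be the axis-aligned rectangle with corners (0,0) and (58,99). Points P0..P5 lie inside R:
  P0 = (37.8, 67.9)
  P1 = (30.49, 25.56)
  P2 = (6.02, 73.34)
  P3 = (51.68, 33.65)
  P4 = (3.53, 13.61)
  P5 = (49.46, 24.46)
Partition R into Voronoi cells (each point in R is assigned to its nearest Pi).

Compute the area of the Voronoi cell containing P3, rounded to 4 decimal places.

1. box [0,58]×[0,99]: [(0, 0) (58, 0) (58, 99) (0, 99)]
2. ⊥bis P3·P0 via (44.74,50.775): [(0, 32.6439) (0, 0) (58, 0) (58, 56.1487)]  |A|=2574.9842
3. ⊥bis P3·P1 via (41.085,29.605): [(34.5753, 46.6557) (52.3877, 0) (58, 0) (58, 56.1487)]  |A|=788.5553
4. ⊥bis P3·P2 via (28.85,53.495): [(34.5753, 46.6557) (52.3877, 0) (58, 0) (58, 56.1487)]  |A|=788.5553
5. ⊥bis P3·P4 via (27.605,23.63): [(34.5753, 46.6557) (52.3877, 0) (58, 0) (58, 56.1487)]  |A|=788.5553
6. ⊥bis P3·P5 via (50.57,29.055): [(34.5753, 46.6557) (40.3527, 31.5232) (58, 27.2602) (58, 56.1487)]  |A|=459.5623
7. canonical 4-gon: [(34.5753, 46.6557) (40.3527, 31.5232) (58, 27.2602) (58, 56.1487)]
8. shoelace: 459.5623

Area of P3's cell: 459.5623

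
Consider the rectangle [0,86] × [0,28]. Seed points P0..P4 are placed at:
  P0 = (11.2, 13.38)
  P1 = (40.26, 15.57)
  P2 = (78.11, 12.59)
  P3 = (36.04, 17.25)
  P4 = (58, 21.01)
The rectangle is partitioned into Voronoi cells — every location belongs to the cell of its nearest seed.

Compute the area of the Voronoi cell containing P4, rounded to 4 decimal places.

1. box [0,86]×[0,28]: [(0, 0) (86, 0) (86, 28) (0, 28)]
2. ⊥bis P4·P0 via (34.6,17.195): [(37.4034, 0) (86, 0) (86, 28) (32.8384, 28)]  |A|=1424.615
3. ⊥bis P4·P1 via (49.13,18.29): [(54.7387, 0) (86, 0) (86, 28) (46.1524, 28)]  |A|=995.525
4. ⊥bis P4·P2 via (68.055,16.8): [(54.7387, 0) (61.0209, 0) (72.7444, 28) (46.1524, 28)]  |A|=460.2391
5. ⊥bis P4·P3 via (47.02,19.13): [(54.7387, 0) (61.0209, 0) (72.7444, 28) (46.1524, 28)]  |A|=460.2391
6. canonical 4-gon: [(54.7387, 0) (61.0209, 0) (72.7444, 28) (46.1524, 28)]
7. shoelace: 460.2391

Area of P4's cell: 460.2391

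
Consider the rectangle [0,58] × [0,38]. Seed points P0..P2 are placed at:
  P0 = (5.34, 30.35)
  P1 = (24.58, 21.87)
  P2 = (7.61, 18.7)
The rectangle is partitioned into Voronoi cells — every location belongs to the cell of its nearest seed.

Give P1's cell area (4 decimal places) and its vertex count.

1. box [0,58]×[0,38]: [(0, 0) (58, 0) (58, 38) (0, 38)]
2. ⊥bis P1·P0 via (14.96,26.11): [(3.4521, 0) (58, 0) (58, 38) (20.2005, 38)]  |A|=1754.6014
3. ⊥bis P1·P2 via (16.095,20.285): [(14.9929, 26.1847) (19.8842, 0) (58, 0) (58, 38) (20.2005, 38)]  |A|=1539.4654
4. canonical 5-gon: [(14.9929, 26.1847) (19.8842, 0) (58, 0) (58, 38) (20.2005, 38)]
5. shoelace: 1539.4654

Area of P1's cell: 1539.4654 (5 vertices)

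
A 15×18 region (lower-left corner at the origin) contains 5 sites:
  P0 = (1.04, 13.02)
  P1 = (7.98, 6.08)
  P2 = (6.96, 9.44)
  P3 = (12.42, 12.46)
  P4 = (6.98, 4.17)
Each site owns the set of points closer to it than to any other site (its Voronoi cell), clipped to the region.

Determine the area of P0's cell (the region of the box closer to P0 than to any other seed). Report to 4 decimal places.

Area of P0's cell: 52.2236

1. box [0,15]×[0,18]: [(0, 0) (15, 0) (15, 18) (0, 18)]
2. ⊥bis P0·P1 via (4.51,9.55): [(0, 5.04) (12.96, 18) (0, 18)]  |A|=83.9808
3. ⊥bis P0·P2 via (4,11.23): [(0, 5.04) (0.6495, 5.6895) (8.094, 18) (0, 18)]  |A|=54.0294
4. ⊥bis P0·P3 via (6.73,12.74): [(0, 5.04) (0.6495, 5.6895) (6.8909, 16.0106) (6.9888, 18) (0, 18)]  |A|=52.9301
5. ⊥bis P0·P4 via (4.01,8.595): [(0, 5.9035) (1.3111, 6.7835) (6.8909, 16.0106) (6.9888, 18) (0, 18)]  |A|=52.2236
6. canonical 5-gon: [(0, 5.9035) (1.3111, 6.7835) (6.8909, 16.0106) (6.9888, 18) (0, 18)]
7. shoelace: 52.2236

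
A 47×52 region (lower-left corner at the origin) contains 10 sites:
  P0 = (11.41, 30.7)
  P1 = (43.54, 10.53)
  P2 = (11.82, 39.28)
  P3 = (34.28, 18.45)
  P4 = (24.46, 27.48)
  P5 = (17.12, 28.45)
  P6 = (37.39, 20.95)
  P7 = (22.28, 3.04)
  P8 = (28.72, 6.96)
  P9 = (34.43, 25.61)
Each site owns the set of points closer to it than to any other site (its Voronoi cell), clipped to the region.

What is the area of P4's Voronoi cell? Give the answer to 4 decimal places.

1. box [0,47]×[0,52]: [(0, 0) (47, 0) (47, 52) (0, 52)]
2. ⊥bis P4·P0 via (17.935,29.09): [(10.7572, 0) (47, 0) (47, 52) (23.5879, 52)]  |A|=1551.0267
3. ⊥bis P4·P1 via (34,19.005): [(10.7572, 0) (17.1166, 0) (47, 33.6386) (47, 52) (23.5879, 52)]  |A|=1048.4089
4. ⊥bis P4·P2 via (18.14,33.38): [(19.3002, 34.6228) (10.7572, 0) (17.1166, 0) (47, 33.6386) (47, 52) (35.5226, 52)]  |A|=944.7128
5. ⊥bis P4·P3 via (29.37,22.965): [(19.3002, 34.6228) (11.6758, 3.7228) (47, 42.1374) (47, 52) (35.5226, 52)]  |A|=635.6337
6. ⊥bis P4·P5 via (20.79,27.965): [(22.0606, 37.5797) (18.5783, 11.2292) (47, 42.1374) (47, 52) (35.5226, 52)]  |A|=526.3849
7. ⊥bis P4·P6 via (30.925,24.215): [(22.0606, 37.5797) (18.5783, 11.2292) (31.4191, 25.1934) (44.9572, 52) (35.5226, 52)]  |A|=422.1701
8. ⊥bis P4·P7 via (23.37,15.26): [(22.0606, 37.5797) (19.1606, 15.6355) (22.3671, 15.3495) (31.4191, 25.1934) (44.9572, 52) (35.5226, 52)]  |A|=415.0225
9. ⊥bis P4·P8 via (26.59,17.22): [(22.0606, 37.5797) (19.1664, 15.6788) (23.4967, 16.5778) (31.4191, 25.1934) (44.9572, 52) (35.5226, 52)]  |A|=412.8002
10. ⊥bis P4·P9 via (29.445,26.545): [(33.8917, 50.2531) (22.0606, 37.5797) (19.1664, 15.6788) (23.4967, 16.5778) (28.6207, 22.1501)]  |A|=236.7698
11. canonical 5-gon: [(33.8917, 50.2531) (22.0606, 37.5797) (19.1664, 15.6788) (23.4967, 16.5778) (28.6207, 22.1501)]
12. shoelace: 236.7698

Area of P4's cell: 236.7698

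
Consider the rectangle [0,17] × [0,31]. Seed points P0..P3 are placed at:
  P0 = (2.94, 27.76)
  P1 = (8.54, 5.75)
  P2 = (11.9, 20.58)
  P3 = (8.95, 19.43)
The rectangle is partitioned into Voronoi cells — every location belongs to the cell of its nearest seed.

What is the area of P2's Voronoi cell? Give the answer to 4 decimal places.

1. box [0,17]×[0,31]: [(0, 0) (17, 0) (17, 31) (0, 31)]
2. ⊥bis P2·P0 via (7.42,24.17): [(0, 14.9105) (0, 0) (17, 0) (17, 31) (12.8931, 31)]  |A|=423.2779
3. ⊥bis P2·P1 via (10.22,13.165): [(0.3866, 15.3929) (17, 11.6289) (17, 31) (12.8931, 31)]  |A|=192.9582
4. ⊥bis P2·P3 via (10.425,20.005): [(8.3493, 25.3297) (13.3696, 12.4514) (17, 11.6289) (17, 31) (12.8931, 31)]  |A|=116.7425
5. canonical 5-gon: [(8.3493, 25.3297) (13.3696, 12.4514) (17, 11.6289) (17, 31) (12.8931, 31)]
6. shoelace: 116.7425

Area of P2's cell: 116.7425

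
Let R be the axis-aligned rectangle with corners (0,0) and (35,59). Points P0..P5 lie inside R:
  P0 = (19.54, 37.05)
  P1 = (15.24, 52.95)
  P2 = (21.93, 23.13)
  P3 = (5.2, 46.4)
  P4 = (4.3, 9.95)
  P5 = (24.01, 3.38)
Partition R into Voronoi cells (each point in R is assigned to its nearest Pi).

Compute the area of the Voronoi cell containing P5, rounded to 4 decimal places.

1. box [0,35]×[0,59]: [(0, 0) (35, 0) (35, 59) (0, 59)]
2. ⊥bis P5·P0 via (21.775,20.215): [(0, 17.3242) (0, 0) (35, 0) (35, 21.9707)]  |A|=687.6609
3. ⊥bis P5·P1 via (19.625,28.165): [(0, 17.3242) (0, 0) (35, 0) (35, 21.9707)]  |A|=687.6609
4. ⊥bis P5·P2 via (22.97,13.255): [(0, 10.8359) (0, 0) (35, 0) (35, 14.522)]  |A|=443.7622
5. ⊥bis P5·P3 via (14.605,24.89): [(0, 10.8359) (0, 0) (35, 0) (35, 14.522)]  |A|=443.7622
6. ⊥bis P5·P4 via (14.155,6.665): [(16.1109, 12.5326) (11.9333, 0) (35, 0) (35, 14.522)]  |A|=281.6964
7. canonical 4-gon: [(16.1109, 12.5326) (11.9333, 0) (35, 0) (35, 14.522)]
8. shoelace: 281.6964

Area of P5's cell: 281.6964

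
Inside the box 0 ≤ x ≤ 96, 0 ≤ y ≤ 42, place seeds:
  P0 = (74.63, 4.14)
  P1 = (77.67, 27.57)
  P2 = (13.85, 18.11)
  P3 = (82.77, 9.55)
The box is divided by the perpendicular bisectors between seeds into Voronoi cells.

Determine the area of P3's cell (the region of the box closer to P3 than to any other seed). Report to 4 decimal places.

1. box [0,96]×[0,42]: [(0, 0) (96, 0) (96, 42) (0, 42)]
2. ⊥bis P3·P0 via (78.7,6.845): [(83.2493, 0) (96, 0) (96, 42) (55.3353, 42)]  |A|=1121.7227
3. ⊥bis P3·P1 via (80.22,18.56): [(72.3873, 16.3432) (83.2493, 0) (96, 0) (96, 23.026)]  |A|=376.0468
4. ⊥bis P3·P2 via (48.31,13.83): [(72.3873, 16.3432) (83.2493, 0) (96, 0) (96, 23.026)]  |A|=376.0468
5. canonical 4-gon: [(72.3873, 16.3432) (83.2493, 0) (96, 0) (96, 23.026)]
6. shoelace: 376.0468

Area of P3's cell: 376.0468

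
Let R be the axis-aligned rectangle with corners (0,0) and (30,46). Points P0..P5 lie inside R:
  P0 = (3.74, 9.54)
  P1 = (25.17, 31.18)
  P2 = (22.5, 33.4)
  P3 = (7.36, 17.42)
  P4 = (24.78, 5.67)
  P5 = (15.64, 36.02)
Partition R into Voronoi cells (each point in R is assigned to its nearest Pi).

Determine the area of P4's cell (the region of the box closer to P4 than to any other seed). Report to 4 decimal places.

Area of P4's cell: 264.2283

1. box [0,30]×[0,46]: [(0, 0) (30, 0) (30, 46) (0, 46)]
2. ⊥bis P4·P0 via (14.26,7.605): [(12.8612, 0) (30, 0) (30, 46) (21.3222, 46)]  |A|=593.7825
3. ⊥bis P4·P1 via (24.975,18.425): [(16.2746, 18.558) (12.8612, 0) (30, 0) (30, 18.3482)]  |A|=284.9489
4. ⊥bis P4·P2 via (23.64,19.535): [(16.2746, 18.558) (12.8612, 0) (30, 0) (30, 18.3482)]  |A|=284.9489
5. ⊥bis P4·P3 via (16.07,11.545): [(20.7542, 18.4895) (14.5778, 9.3327) (12.8612, 0) (30, 0) (30, 18.3482)]  |A|=264.2283
6. ⊥bis P4·P5 via (20.21,20.845): [(20.7542, 18.4895) (14.5778, 9.3327) (12.8612, 0) (30, 0) (30, 18.3482)]  |A|=264.2283
7. canonical 5-gon: [(20.7542, 18.4895) (14.5778, 9.3327) (12.8612, 0) (30, 0) (30, 18.3482)]
8. shoelace: 264.2283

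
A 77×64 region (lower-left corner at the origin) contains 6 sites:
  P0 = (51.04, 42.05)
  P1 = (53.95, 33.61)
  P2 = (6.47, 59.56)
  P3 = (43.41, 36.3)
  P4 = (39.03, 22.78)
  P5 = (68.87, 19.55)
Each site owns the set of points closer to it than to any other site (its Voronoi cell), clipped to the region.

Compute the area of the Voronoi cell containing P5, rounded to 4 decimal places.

1. box [0,77]×[0,64]: [(0, 0) (77, 0) (77, 64) (0, 64)]
2. ⊥bis P5·P0 via (59.955,30.8): [(21.0879, 0) (77, 0) (77, 44.3072)]  |A|=1238.6542
3. ⊥bis P5·P1 via (61.41,26.58): [(36.3621, 0) (77, 0) (77, 43.1236)]  |A|=876.2262
4. ⊥bis P5·P2 via (37.67,39.555): [(36.3621, 0) (77, 0) (77, 43.1236)]  |A|=876.2262
5. ⊥bis P5·P3 via (56.14,27.925): [(41.0205, 4.9433) (37.7683, 0) (77, 0) (77, 43.1236)]  |A|=872.7505
6. ⊥bis P5·P4 via (53.95,21.165): [(53.6441, 18.3391) (51.659, 0) (77, 0) (77, 43.1236)]  |A|=735.9602
7. canonical 4-gon: [(53.6441, 18.3391) (51.659, 0) (77, 0) (77, 43.1236)]
8. shoelace: 735.9602

Area of P5's cell: 735.9602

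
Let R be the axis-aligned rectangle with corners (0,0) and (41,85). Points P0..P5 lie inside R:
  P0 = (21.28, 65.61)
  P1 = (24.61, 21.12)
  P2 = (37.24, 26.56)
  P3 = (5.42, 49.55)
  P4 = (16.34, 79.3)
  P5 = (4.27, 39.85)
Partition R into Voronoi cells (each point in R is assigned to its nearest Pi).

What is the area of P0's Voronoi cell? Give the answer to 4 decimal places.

1. box [0,41]×[0,85]: [(0, 0) (41, 0) (41, 85) (0, 85)]
2. ⊥bis P0·P1 via (22.945,43.365): [(0, 41.6476) (41, 44.7164) (41, 85) (0, 85)]  |A|=1714.5382
3. ⊥bis P0·P2 via (29.26,46.085): [(0, 41.6476) (22.5286, 43.3338) (41, 50.8832) (41, 85) (0, 85)]  |A|=1657.5832
4. ⊥bis P0·P3 via (13.35,57.58): [(0, 70.7637) (26.2399, 44.8507) (41, 50.8832) (41, 85) (0, 85)]  |A|=1261.6244
5. ⊥bis P0·P4 via (18.81,72.455): [(3.7795, 67.0313) (26.2399, 44.8507) (41, 50.8832) (41, 80.4622)]  |A|=781.9133
6. ⊥bis P0·P5 via (12.775,52.73): [(3.7795, 67.0313) (26.2399, 44.8507) (41, 50.8832) (41, 80.4622)]  |A|=781.9133
7. canonical 4-gon: [(3.7795, 67.0313) (26.2399, 44.8507) (41, 50.8832) (41, 80.4622)]
8. shoelace: 781.9133

Area of P0's cell: 781.9133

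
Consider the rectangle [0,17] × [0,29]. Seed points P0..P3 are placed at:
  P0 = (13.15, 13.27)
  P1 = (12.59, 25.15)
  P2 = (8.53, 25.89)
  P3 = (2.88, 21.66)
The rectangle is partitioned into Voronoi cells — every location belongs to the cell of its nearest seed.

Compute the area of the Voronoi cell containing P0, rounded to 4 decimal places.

Area of P0's cell: 272.1350

1. box [0,17]×[0,29]: [(0, 0) (17, 0) (17, 29) (0, 29)]
2. ⊥bis P0·P1 via (12.87,19.21): [(0, 18.6033) (0, 0) (17, 0) (17, 19.4047)]  |A|=323.0681
3. ⊥bis P0·P2 via (10.84,19.58): [(9.3799, 19.0455) (0, 15.6116) (0, 0) (17, 0) (17, 19.4047)]  |A|=309.0372
4. ⊥bis P0·P3 via (8.015,17.465): [(9.3799, 19.0455) (9.2747, 19.007) (0, 7.654) (0, 0) (17, 0) (17, 19.4047)]  |A|=272.135
5. canonical 6-gon: [(9.3799, 19.0455) (9.2747, 19.007) (0, 7.654) (0, 0) (17, 0) (17, 19.4047)]
6. shoelace: 272.135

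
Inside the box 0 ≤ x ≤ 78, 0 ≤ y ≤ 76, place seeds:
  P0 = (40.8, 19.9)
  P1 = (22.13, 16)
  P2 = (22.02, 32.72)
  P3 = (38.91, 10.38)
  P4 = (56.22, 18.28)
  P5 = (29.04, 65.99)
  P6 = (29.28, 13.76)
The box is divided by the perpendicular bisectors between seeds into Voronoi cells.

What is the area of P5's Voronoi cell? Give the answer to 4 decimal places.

1. box [0,78]×[0,76]: [(0, 0) (78, 0) (78, 76) (0, 76)]
2. ⊥bis P5·P0 via (34.92,42.945): [(0, 34.0351) (78, 53.937) (78, 76) (0, 76)]  |A|=2497.0901
3. ⊥bis P5·P1 via (25.585,40.995): [(0, 44.5316) (26.6828, 40.8433) (78, 53.937) (78, 76) (0, 76)]  |A|=2357.0522
4. ⊥bis P5·P2 via (25.53,49.355): [(0, 54.7419) (44.4205, 45.3691) (78, 53.937) (78, 76) (0, 76)]  |A|=2037.1869
5. ⊥bis P5·P3 via (33.975,38.185): [(0, 54.7419) (44.4205, 45.3691) (78, 53.937) (78, 76) (0, 76)]  |A|=2037.1869
6. ⊥bis P5·P4 via (42.63,42.135): [(0, 54.7419) (44.4205, 45.3691) (51.4595, 47.1651) (78, 62.285) (78, 76) (0, 76)]  |A|=1926.4068
7. ⊥bis P5·P6 via (29.16,39.875): [(0, 54.7419) (44.4205, 45.3691) (51.4595, 47.1651) (78, 62.285) (78, 76) (0, 76)]  |A|=1926.4068
8. canonical 6-gon: [(0, 54.7419) (44.4205, 45.3691) (51.4595, 47.1651) (78, 62.285) (78, 76) (0, 76)]
9. shoelace: 1926.4068

Area of P5's cell: 1926.4068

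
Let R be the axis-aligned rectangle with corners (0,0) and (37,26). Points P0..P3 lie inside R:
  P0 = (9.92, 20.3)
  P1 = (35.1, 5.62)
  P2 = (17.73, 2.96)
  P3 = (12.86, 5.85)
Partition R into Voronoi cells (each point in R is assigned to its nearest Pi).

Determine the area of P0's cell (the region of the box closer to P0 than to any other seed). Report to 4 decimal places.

1. box [0,37]×[0,26]: [(0, 0) (37, 0) (37, 26) (0, 26)]
2. ⊥bis P0·P1 via (22.51,12.96): [(0, 0) (14.9543, 0) (30.1124, 26) (0, 26)]  |A|=585.8663
3. ⊥bis P0·P2 via (13.825,11.63): [(0, 5.4032) (24.5511, 16.4611) (30.1124, 26) (0, 26)]  |A|=396.4573
4. ⊥bis P0·P3 via (11.39,13.075): [(0, 10.7576) (21.6828, 15.1692) (24.5511, 16.4611) (30.1124, 26) (0, 26)]  |A|=338.408
5. canonical 5-gon: [(0, 10.7576) (21.6828, 15.1692) (24.5511, 16.4611) (30.1124, 26) (0, 26)]
6. shoelace: 338.408

Area of P0's cell: 338.4080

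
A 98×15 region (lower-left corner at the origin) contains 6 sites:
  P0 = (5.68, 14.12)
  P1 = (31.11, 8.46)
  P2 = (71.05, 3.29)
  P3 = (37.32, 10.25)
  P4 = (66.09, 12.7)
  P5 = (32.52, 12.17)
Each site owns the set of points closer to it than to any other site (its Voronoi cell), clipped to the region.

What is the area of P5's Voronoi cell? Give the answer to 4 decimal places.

1. box [0,98]×[0,15]: [(0, 0) (98, 0) (98, 15) (0, 15)]
2. ⊥bis P5·P0 via (19.1,13.145): [(18.145, 0) (98, 0) (98, 15) (19.2348, 15)]  |A|=1189.6519
3. ⊥bis P5·P1 via (31.815,10.315): [(58.9559, 0) (98, 0) (98, 15) (19.4878, 15)]  |A|=881.6723
4. ⊥bis P5·P2 via (51.785,7.73): [(50.7245, 3.1284) (53.4605, 15) (19.4878, 15)]  |A|=201.6555
5. ⊥bis P5·P3 via (34.92,11.21): [(34.1995, 9.4088) (36.436, 15) (19.4878, 15)]  |A|=47.3807
6. ⊥bis P5·P4 via (49.305,12.435): [(34.1995, 9.4088) (36.436, 15) (19.4878, 15)]  |A|=47.3807
7. canonical 3-gon: [(34.1995, 9.4088) (36.436, 15) (19.4878, 15)]
8. shoelace: 47.3807

Area of P5's cell: 47.3807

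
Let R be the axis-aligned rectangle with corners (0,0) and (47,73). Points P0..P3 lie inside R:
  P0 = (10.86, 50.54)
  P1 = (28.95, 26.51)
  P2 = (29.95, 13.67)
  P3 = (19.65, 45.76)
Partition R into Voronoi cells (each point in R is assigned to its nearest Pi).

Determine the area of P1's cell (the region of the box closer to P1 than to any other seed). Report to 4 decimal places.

1. box [0,47]×[0,73]: [(0, 0) (47, 0) (47, 73) (0, 73)]
2. ⊥bis P1·P0 via (19.905,38.525): [(0, 23.5403) (0, 0) (47, 0) (47, 58.9224)]  |A|=1937.8734
3. ⊥bis P1·P2 via (29.45,20.09): [(0, 23.5403) (0, 17.7964) (47, 21.4568) (47, 58.9224)]  |A|=1015.423
4. ⊥bis P1·P3 via (24.3,36.135): [(3.17, 25.9267) (0, 23.5403) (0, 17.7964) (47, 21.4568) (47, 47.1018)]  |A|=756.3743
5. canonical 5-gon: [(3.17, 25.9267) (0, 23.5403) (0, 17.7964) (47, 21.4568) (47, 47.1018)]
6. shoelace: 756.3743

Area of P1's cell: 756.3743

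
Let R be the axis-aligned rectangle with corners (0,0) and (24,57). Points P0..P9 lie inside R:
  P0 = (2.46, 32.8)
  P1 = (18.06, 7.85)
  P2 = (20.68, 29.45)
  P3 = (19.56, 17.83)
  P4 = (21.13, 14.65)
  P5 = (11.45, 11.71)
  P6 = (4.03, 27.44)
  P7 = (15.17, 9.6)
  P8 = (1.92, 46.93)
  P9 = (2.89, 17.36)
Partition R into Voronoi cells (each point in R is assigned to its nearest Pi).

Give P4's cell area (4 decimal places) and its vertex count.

Area of P4's cell: 37.9194 (4 vertices)

1. box [0,24]×[0,57]: [(0, 0) (24, 0) (24, 57) (0, 57)]
2. ⊥bis P4·P0 via (11.795,23.725): [(0, 11.5921) (0, 0) (24, 0) (24, 36.2797)]  |A|=574.461
3. ⊥bis P4·P1 via (19.595,11.25): [(5.7458, 17.5025) (24, 9.2613) (24, 36.2797)]  |A|=246.5995
4. ⊥bis P4·P2 via (20.905,22.05): [(9.8396, 21.7136) (5.7458, 17.5025) (24, 9.2613) (24, 22.1441)]  |A|=146.5167
5. ⊥bis P4·P3 via (20.345,16.24): [(14.7073, 13.4566) (24, 9.2613) (24, 18.0445)]  |A|=40.8098
6. ⊥bis P4·P5 via (16.29,13.18): [(16.0106, 14.1) (16.4441, 12.6725) (24, 9.2613) (24, 18.0445)]  |A|=39.7401
7. ⊥bis P4·P6 via (12.58,21.045): [(16.0106, 14.1) (16.4441, 12.6725) (24, 9.2613) (24, 18.0445)]  |A|=39.7401
8. ⊥bis P4·P7 via (18.15,12.125): [(16.3391, 14.2622) (18.4555, 11.7645) (24, 9.2613) (24, 18.0445)]  |A|=37.9194
9. ⊥bis P4·P8 via (11.525,30.79): [(16.3391, 14.2622) (18.4555, 11.7645) (24, 9.2613) (24, 18.0445)]  |A|=37.9194
10. ⊥bis P4·P9 via (12.01,16.005): [(16.3391, 14.2622) (18.4555, 11.7645) (24, 9.2613) (24, 18.0445)]  |A|=37.9194
11. canonical 4-gon: [(16.3391, 14.2622) (18.4555, 11.7645) (24, 9.2613) (24, 18.0445)]
12. shoelace: 37.9194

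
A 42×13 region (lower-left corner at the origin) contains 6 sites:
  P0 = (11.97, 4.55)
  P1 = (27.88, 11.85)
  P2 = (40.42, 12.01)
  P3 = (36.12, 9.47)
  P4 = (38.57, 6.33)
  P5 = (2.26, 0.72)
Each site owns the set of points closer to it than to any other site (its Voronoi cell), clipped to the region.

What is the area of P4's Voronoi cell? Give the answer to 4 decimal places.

Area of P4's cell: 79.5325

1. box [0,42]×[0,13]: [(0, 0) (42, 0) (42, 13) (0, 13)]
2. ⊥bis P4·P0 via (25.27,5.44): [(25.634, 0) (42, 0) (42, 13) (24.7641, 13)]  |A|=218.4121
3. ⊥bis P4·P1 via (33.225,9.09): [(28.5312, 0) (42, 0) (42, 13) (35.244, 13)]  |A|=131.4612
4. ⊥bis P4·P2 via (39.495,9.17): [(34.1631, 10.9066) (28.5312, 0) (42, 0) (42, 8.3541)]  |A|=106.185
5. ⊥bis P4·P3 via (37.345,7.9): [(39.1265, 9.29) (29.4159, 1.7133) (28.5312, 0) (42, 0) (42, 8.3541)]  |A|=79.5325
6. ⊥bis P4·P5 via (20.415,3.525): [(39.1265, 9.29) (29.4159, 1.7133) (28.5312, 0) (42, 0) (42, 8.3541)]  |A|=79.5325
7. canonical 5-gon: [(39.1265, 9.29) (29.4159, 1.7133) (28.5312, 0) (42, 0) (42, 8.3541)]
8. shoelace: 79.5325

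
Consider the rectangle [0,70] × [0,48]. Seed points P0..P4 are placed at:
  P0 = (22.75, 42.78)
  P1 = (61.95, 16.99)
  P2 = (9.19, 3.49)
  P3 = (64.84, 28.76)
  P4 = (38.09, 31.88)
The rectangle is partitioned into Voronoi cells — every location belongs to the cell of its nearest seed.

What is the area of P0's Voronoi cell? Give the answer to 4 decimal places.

Area of P0's cell: 683.8813

1. box [0,70]×[0,48]: [(0, 0) (70, 0) (70, 48) (0, 48)]
2. ⊥bis P0·P1 via (42.35,29.885): [(0, 0) (22.6884, 0) (54.268, 48) (0, 48)]  |A|=1846.9541
3. ⊥bis P0·P2 via (15.97,23.135): [(0, 28.6467) (33.8494, 16.9644) (54.268, 48) (0, 48)]  |A|=1169.6708
4. ⊥bis P0·P3 via (43.795,35.77): [(0, 28.6467) (33.8494, 16.9644) (41.3063, 28.2986) (47.8688, 48) (0, 48)]  |A|=1106.6339
5. ⊥bis P0·P4 via (30.42,37.33): [(0, 28.6467) (19.4742, 21.9256) (38.0017, 48) (0, 48)]  |A|=683.8813
6. canonical 4-gon: [(0, 28.6467) (19.4742, 21.9256) (38.0017, 48) (0, 48)]
7. shoelace: 683.8813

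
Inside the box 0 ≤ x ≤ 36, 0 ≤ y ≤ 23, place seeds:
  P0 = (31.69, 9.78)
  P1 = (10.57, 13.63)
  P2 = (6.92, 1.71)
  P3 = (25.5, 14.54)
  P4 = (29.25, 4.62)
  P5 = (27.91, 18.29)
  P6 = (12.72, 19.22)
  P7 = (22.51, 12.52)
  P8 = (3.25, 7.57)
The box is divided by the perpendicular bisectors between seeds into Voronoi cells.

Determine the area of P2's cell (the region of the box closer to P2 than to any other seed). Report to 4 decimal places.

Area of P2's cell: 92.3769

1. box [0,36]×[0,23]: [(0, 0) (36, 0) (36, 23) (0, 23)]
2. ⊥bis P2·P0 via (19.305,5.745): [(0, 0) (21.1767, 0) (13.6834, 23) (0, 23)]  |A|=400.8908
3. ⊥bis P2·P1 via (8.745,7.67): [(0, 10.3478) (0, 0) (21.1767, 0) (19.7786, 4.2914)]  |A|=147.7714
4. ⊥bis P2·P3 via (16.21,8.125): [(18.6101, 4.6492) (0, 10.3478) (0, 0) (21.1767, 0) (20.6016, 1.7652)]  |A|=146.4428
5. ⊥bis P2·P4 via (18.085,3.165): [(17.8617, 4.8784) (0, 10.3478) (0, 0) (18.4975, 0)]  |A|=137.5335
6. ⊥bis P2·P5 via (17.415,10): [(17.8617, 4.8784) (0, 10.3478) (0, 0) (18.4975, 0)]  |A|=137.5335
7. ⊥bis P2·P6 via (9.82,10.465): [(17.8617, 4.8784) (0, 10.3478) (0, 0) (18.4975, 0)]  |A|=137.5335
8. ⊥bis P2·P7 via (14.715,7.115): [(18.2311, 2.0442) (15.8357, 5.4988) (0, 10.3478) (0, 0) (18.4975, 0)]  |A|=134.777
9. ⊥bis P2·P8 via (5.085,4.64): [(18.2311, 2.0442) (15.8357, 5.4988) (9.5362, 7.4277) (0, 1.4554) (0, 0) (18.4975, 0)]  |A|=92.3769
10. canonical 6-gon: [(18.2311, 2.0442) (15.8357, 5.4988) (9.5362, 7.4277) (0, 1.4554) (0, 0) (18.4975, 0)]
11. shoelace: 92.3769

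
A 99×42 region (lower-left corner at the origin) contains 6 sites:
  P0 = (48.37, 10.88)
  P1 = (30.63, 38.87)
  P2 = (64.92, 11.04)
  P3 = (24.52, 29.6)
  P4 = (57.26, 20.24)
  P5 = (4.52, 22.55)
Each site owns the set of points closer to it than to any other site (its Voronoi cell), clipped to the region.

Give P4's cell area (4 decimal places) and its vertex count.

1. box [0,99]×[0,42]: [(0, 0) (99, 0) (99, 42) (0, 42)]
2. ⊥bis P4·P0 via (52.815,15.56): [(69.1976, 0) (99, 0) (99, 42) (24.9772, 42)]  |A|=2180.3294
3. ⊥bis P4·P1 via (43.945,29.555): [(41.6037, 26.2083) (69.1976, 0) (99, 0) (99, 42) (52.6514, 42)]  |A|=1961.8184
4. ⊥bis P4·P2 via (61.09,15.64): [(41.6037, 26.2083) (56.6356, 11.9312) (92.7495, 42) (52.6514, 42)]  |A|=800.4047
5. ⊥bis P4·P3 via (40.89,24.92): [(41.6037, 26.2083) (56.6356, 11.9312) (92.7495, 42) (52.6514, 42)]  |A|=800.4047
6. ⊥bis P4·P5 via (30.89,21.395): [(41.6037, 26.2083) (56.6356, 11.9312) (92.7495, 42) (52.6514, 42)]  |A|=800.4047
7. canonical 4-gon: [(41.6037, 26.2083) (56.6356, 11.9312) (92.7495, 42) (52.6514, 42)]
8. shoelace: 800.4047

Area of P4's cell: 800.4047 (4 vertices)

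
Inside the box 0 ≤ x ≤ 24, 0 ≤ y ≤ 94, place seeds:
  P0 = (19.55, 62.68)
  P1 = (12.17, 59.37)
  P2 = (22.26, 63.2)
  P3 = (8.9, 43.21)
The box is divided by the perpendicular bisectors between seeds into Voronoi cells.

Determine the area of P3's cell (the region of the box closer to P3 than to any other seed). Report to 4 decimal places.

Area of P3's cell: 1222.4864

1. box [0,24]×[0,94]: [(0, 0) (24, 0) (24, 94) (0, 94)]
2. ⊥bis P3·P0 via (14.225,52.945): [(0, 60.726) (0, 0) (24, 0) (24, 47.5981)]  |A|=1299.8896
3. ⊥bis P3·P1 via (10.535,51.29): [(21.1936, 49.1332) (0, 53.4218) (0, 0) (24, 0) (24, 47.5981)]  |A|=1222.4881
4. ⊥bis P3·P2 via (15.58,53.205): [(23.8311, 47.6905) (21.1936, 49.1332) (0, 53.4218) (0, 0) (24, 0) (24, 47.5776)]  |A|=1222.4864
5. canonical 6-gon: [(23.8311, 47.6905) (21.1936, 49.1332) (0, 53.4218) (0, 0) (24, 0) (24, 47.5776)]
6. shoelace: 1222.4864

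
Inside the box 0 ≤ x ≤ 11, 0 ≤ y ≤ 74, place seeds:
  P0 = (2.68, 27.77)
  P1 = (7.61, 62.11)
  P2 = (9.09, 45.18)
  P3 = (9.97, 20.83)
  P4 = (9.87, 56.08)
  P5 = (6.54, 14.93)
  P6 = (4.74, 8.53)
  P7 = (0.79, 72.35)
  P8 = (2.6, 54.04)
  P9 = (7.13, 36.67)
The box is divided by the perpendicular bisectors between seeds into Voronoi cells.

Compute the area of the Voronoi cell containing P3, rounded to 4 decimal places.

1. box [0,11]×[0,74]: [(0, 0) (11, 0) (11, 74) (0, 74)]
2. ⊥bis P3·P0 via (6.325,24.3): [(0, 17.656) (0, 0) (11, 0) (11, 29.2108)]  |A|=257.7673
3. ⊥bis P3·P1 via (8.79,41.47): [(0, 17.656) (0, 0) (11, 0) (11, 29.2108)]  |A|=257.7673
4. ⊥bis P3·P2 via (9.53,33.005): [(0, 17.656) (0, 0) (11, 0) (11, 29.2108)]  |A|=257.7673
5. ⊥bis P3·P4 via (9.92,38.455): [(0, 17.656) (0, 0) (11, 0) (11, 29.2108)]  |A|=257.7673
6. ⊥bis P3·P5 via (8.255,17.88): [(3.0783, 20.8895) (11, 16.2842) (11, 29.2108)]  |A|=51.2005
7. ⊥bis P3·P6 via (7.355,14.68): [(3.0783, 20.8895) (11, 16.2842) (11, 29.2108)]  |A|=51.2005
8. ⊥bis P3·P7 via (5.38,46.59): [(3.0783, 20.8895) (11, 16.2842) (11, 29.2108)]  |A|=51.2005
9. ⊥bis P3·P8 via (6.285,37.435): [(3.0783, 20.8895) (11, 16.2842) (11, 29.2108)]  |A|=51.2005
10. ⊥bis P3·P9 via (8.55,28.75): [(10.9753, 29.1848) (3.0783, 20.8895) (11, 16.2842) (11, 29.1893)]  |A|=51.2003
11. canonical 4-gon: [(10.9753, 29.1848) (3.0783, 20.8895) (11, 16.2842) (11, 29.1893)]
12. shoelace: 51.2003

Area of P3's cell: 51.2003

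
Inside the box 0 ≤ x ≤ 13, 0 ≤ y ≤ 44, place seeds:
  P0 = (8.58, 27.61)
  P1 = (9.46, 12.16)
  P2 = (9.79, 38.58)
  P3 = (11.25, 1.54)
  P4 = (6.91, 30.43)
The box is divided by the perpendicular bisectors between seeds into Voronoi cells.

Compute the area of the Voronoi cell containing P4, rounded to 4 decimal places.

1. box [0,13]×[0,44]: [(0, 0) (13, 0) (13, 44) (0, 44)]
2. ⊥bis P4·P0 via (7.745,29.02): [(0, 24.4334) (13, 32.132) (13, 44) (0, 44)]  |A|=204.3247
3. ⊥bis P4·P1 via (8.185,21.295): [(0, 24.4334) (13, 32.132) (13, 44) (0, 44)]  |A|=204.3247
4. ⊥bis P4·P2 via (8.35,34.505): [(0, 37.4557) (0, 24.4334) (13, 32.132) (13, 32.8618)]  |A|=89.3884
5. ⊥bis P4·P3 via (9.08,15.985): [(0, 37.4557) (0, 24.4334) (13, 32.132) (13, 32.8618)]  |A|=89.3884
6. canonical 4-gon: [(0, 37.4557) (0, 24.4334) (13, 32.132) (13, 32.8618)]
7. shoelace: 89.3884

Area of P4's cell: 89.3884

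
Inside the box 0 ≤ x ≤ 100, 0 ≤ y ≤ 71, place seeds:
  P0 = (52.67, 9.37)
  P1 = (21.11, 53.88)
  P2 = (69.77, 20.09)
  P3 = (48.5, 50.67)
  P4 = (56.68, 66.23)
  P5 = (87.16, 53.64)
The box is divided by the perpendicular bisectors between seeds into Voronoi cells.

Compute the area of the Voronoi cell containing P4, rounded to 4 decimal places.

Area of P4's cell: 479.7978

1. box [0,100]×[0,71]: [(0, 0) (100, 0) (100, 71) (0, 71)]
2. ⊥bis P4·P0 via (54.675,37.8): [(0, 41.6559) (100, 34.6035) (100, 71) (0, 71)]  |A|=3287.03
3. ⊥bis P4·P1 via (38.895,60.055): [(46.4199, 38.3822) (100, 34.6035) (100, 71) (35.0949, 71)]  |A|=2033.5967
4. ⊥bis P4·P2 via (63.225,43.16): [(46.4166, 38.3914) (100, 53.5931) (100, 71) (35.0949, 71)]  |A|=1524.5906
5. ⊥bis P4·P3 via (52.59,58.45): [(36.5188, 66.8987) (75.208, 46.5596) (100, 53.5931) (100, 71) (35.0949, 71)]  |A|=1073.7864
6. ⊥bis P4·P5 via (71.92,59.935): [(36.5188, 66.8987) (67.9674, 50.366) (76.4905, 71) (35.0949, 71)]  |A|=479.7978
7. canonical 4-gon: [(36.5188, 66.8987) (67.9674, 50.366) (76.4905, 71) (35.0949, 71)]
8. shoelace: 479.7978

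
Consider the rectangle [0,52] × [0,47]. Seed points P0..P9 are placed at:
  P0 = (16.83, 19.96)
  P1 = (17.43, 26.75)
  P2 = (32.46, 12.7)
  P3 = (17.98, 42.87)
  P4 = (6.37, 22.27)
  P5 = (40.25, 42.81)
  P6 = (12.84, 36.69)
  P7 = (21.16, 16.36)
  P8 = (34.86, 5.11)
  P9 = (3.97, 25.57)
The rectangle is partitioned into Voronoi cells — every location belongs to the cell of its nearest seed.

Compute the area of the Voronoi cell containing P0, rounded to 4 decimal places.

Area of P0's cell: 102.6065

1. box [0,52]×[0,47]: [(0, 0) (52, 0) (52, 47) (0, 47)]
2. ⊥bis P0·P1 via (17.13,23.355): [(0, 24.8687) (0, 0) (52, 0) (52, 20.2737)]  |A|=1173.7024
3. ⊥bis P0·P2 via (24.645,16.33): [(27.4831, 22.4401) (0, 24.8687) (0, 0) (17.0599, 0)]  |A|=533.1474
4. ⊥bis P0·P3 via (17.405,31.415): [(27.4831, 22.4401) (0, 24.8687) (0, 0) (17.0599, 0)]  |A|=533.1474
5. ⊥bis P0·P4 via (11.6,21.115): [(27.4831, 22.4401) (12.1911, 23.7914) (6.9369, 0) (17.0599, 0)]  |A|=299.0396
6. ⊥bis P0·P5 via (28.54,31.385): [(27.4831, 22.4401) (12.1911, 23.7914) (6.9369, 0) (17.0599, 0)]  |A|=299.0396
7. ⊥bis P0·P6 via (14.835,28.325): [(27.4831, 22.4401) (12.1911, 23.7914) (6.9369, 0) (17.0599, 0)]  |A|=299.0396
8. ⊥bis P0·P7 via (18.995,18.16): [(22.8909, 22.8459) (12.1911, 23.7914) (8.0366, 4.9795)]  |A|=102.6065
9. ⊥bis P0·P8 via (25.845,12.535): [(22.8909, 22.8459) (12.1911, 23.7914) (8.0366, 4.9795)]  |A|=102.6065
10. ⊥bis P0·P9 via (10.4,22.765): [(22.8909, 22.8459) (12.1911, 23.7914) (8.0366, 4.9795)]  |A|=102.6065
11. canonical 3-gon: [(22.8909, 22.8459) (12.1911, 23.7914) (8.0366, 4.9795)]
12. shoelace: 102.6065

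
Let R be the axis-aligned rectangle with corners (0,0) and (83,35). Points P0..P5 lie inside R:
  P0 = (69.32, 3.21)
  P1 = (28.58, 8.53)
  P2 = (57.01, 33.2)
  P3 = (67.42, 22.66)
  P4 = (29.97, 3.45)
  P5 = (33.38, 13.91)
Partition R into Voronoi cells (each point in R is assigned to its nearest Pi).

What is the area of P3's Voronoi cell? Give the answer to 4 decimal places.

1. box [0,83]×[0,35]: [(0, 0) (83, 0) (83, 35) (0, 35)]
2. ⊥bis P3·P0 via (68.37,12.935): [(0, 6.2562) (83, 14.3642) (83, 35) (0, 35)]  |A|=2049.2561
3. ⊥bis P3·P1 via (48,15.595): [(49.6336, 11.1047) (83, 14.3642) (83, 35) (40.9405, 35)]  |A|=846.7849
4. ⊥bis P3·P2 via (62.215,27.93): [(48.4562, 14.3409) (49.6336, 11.1047) (83, 14.3642) (83, 35) (69.3733, 35)]  |A|=553.0869
5. ⊥bis P3·P4 via (48.695,13.055): [(48.4562, 14.3409) (49.4827, 11.5193) (49.6925, 11.1105) (83, 14.3642) (83, 35) (69.3733, 35)]  |A|=553.0743
6. ⊥bis P3·P5 via (50.4,18.285): [(50.815, 16.6706) (52.1817, 11.3536) (83, 14.3642) (83, 35) (69.3733, 35)]  |A|=540.9545
7. canonical 5-gon: [(50.815, 16.6706) (52.1817, 11.3536) (83, 14.3642) (83, 35) (69.3733, 35)]
8. shoelace: 540.9545

Area of P3's cell: 540.9545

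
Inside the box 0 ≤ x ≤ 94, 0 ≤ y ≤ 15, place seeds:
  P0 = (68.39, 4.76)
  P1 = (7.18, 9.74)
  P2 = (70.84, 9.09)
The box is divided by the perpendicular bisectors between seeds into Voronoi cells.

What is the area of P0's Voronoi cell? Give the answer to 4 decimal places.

1. box [0,94]×[0,15]: [(0, 0) (94, 0) (94, 15) (0, 15)]
2. ⊥bis P0·P1 via (37.785,7.25): [(37.1951, 0) (94, 0) (94, 15) (38.4155, 15)]  |A|=842.9199
3. ⊥bis P0·P2 via (69.615,6.925): [(37.1951, 0) (81.8539, 0) (55.3437, 15) (38.4155, 15)]  |A|=461.9015
4. canonical 4-gon: [(37.1951, 0) (81.8539, 0) (55.3437, 15) (38.4155, 15)]
5. shoelace: 461.9015

Area of P0's cell: 461.9015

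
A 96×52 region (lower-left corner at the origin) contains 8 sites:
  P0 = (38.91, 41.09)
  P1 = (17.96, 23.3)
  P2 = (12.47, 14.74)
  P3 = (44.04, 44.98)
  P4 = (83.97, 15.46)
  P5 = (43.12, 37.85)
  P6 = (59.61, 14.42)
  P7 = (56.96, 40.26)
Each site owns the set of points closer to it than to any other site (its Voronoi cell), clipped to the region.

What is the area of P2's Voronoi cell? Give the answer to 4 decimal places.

1. box [0,96]×[0,52]: [(0, 0) (96, 0) (96, 52) (0, 52)]
2. ⊥bis P2·P0 via (25.69,27.915): [(0, 0) (53.51, 0) (1.687, 52) (0, 52)]  |A|=1435.121
3. ⊥bis P2·P1 via (15.215,19.02): [(0, 28.7782) (0, 0) (44.871, 0)]  |A|=645.6531
4. ⊥bis P2·P3 via (28.255,29.86): [(0, 28.7782) (0, 0) (44.871, 0)]  |A|=645.6531
5. ⊥bis P2·P4 via (48.22,15.1): [(0, 28.7782) (0, 0) (44.871, 0)]  |A|=645.6531
6. ⊥bis P2·P5 via (27.795,26.295): [(0, 28.7782) (0, 0) (44.871, 0)]  |A|=645.6531
7. ⊥bis P2·P6 via (36.04,14.58): [(35.9797, 5.7024) (0, 28.7782) (0, 0) (35.941, 0)]  |A|=620.1919
8. ⊥bis P2·P7 via (34.715,27.5): [(35.9797, 5.7024) (0, 28.7782) (0, 0) (35.941, 0)]  |A|=620.1919
9. canonical 4-gon: [(35.9797, 5.7024) (0, 28.7782) (0, 0) (35.941, 0)]
10. shoelace: 620.1919

Area of P2's cell: 620.1919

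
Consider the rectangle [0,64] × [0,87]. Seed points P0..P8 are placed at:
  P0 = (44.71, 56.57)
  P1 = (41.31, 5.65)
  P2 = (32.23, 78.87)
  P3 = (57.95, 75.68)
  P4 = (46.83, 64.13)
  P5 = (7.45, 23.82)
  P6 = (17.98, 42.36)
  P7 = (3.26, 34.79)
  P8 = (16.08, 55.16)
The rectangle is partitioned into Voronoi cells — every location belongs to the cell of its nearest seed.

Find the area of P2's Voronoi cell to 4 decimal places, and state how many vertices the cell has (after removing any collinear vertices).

Area of P2's cell: 680.9151 (6 vertices)

1. box [0,64]×[0,87]: [(0, 0) (64, 0) (64, 87) (0, 87)]
2. ⊥bis P2·P0 via (38.47,67.72): [(0, 46.1906) (64, 82.0076) (64, 87) (0, 87)]  |A|=1465.6563
3. ⊥bis P2·P1 via (36.77,42.26): [(0, 46.1906) (64, 82.0076) (64, 87) (0, 87)]  |A|=1465.6563
4. ⊥bis P2·P3 via (45.09,77.275): [(0, 46.1906) (44.3103, 70.9885) (46.2962, 87) (0, 87)]  |A|=1274.7745
5. ⊥bis P2·P4 via (39.53,71.5): [(0, 46.1906) (32.1337, 64.1739) (45.0521, 76.9697) (46.2962, 87) (0, 87)]  |A|=1240.8867
6. ⊥bis P2·P5 via (19.84,51.345): [(0, 60.2757) (13.9487, 53.9969) (32.1337, 64.1739) (45.0521, 76.9697) (46.2962, 87) (0, 87)]  |A|=1142.6522
7. ⊥bis P2·P6 via (25.105,60.615): [(0, 70.4136) (25.4993, 60.4611) (32.1337, 64.1739) (45.0521, 76.9697) (46.2962, 87) (0, 87)]  |A|=932.0517
8. ⊥bis P2·P7 via (17.745,56.83): [(0, 70.4136) (25.4993, 60.4611) (32.1337, 64.1739) (45.0521, 76.9697) (46.2962, 87) (0, 87)]  |A|=932.0517
9. ⊥bis P2·P8 via (24.155,67.015): [(0, 83.4681) (30.0434, 63.0041) (32.1337, 64.1739) (45.0521, 76.9697) (46.2962, 87) (0, 87)]  |A|=680.9151
10. canonical 6-gon: [(0, 83.4681) (30.0434, 63.0041) (32.1337, 64.1739) (45.0521, 76.9697) (46.2962, 87) (0, 87)]
11. shoelace: 680.9151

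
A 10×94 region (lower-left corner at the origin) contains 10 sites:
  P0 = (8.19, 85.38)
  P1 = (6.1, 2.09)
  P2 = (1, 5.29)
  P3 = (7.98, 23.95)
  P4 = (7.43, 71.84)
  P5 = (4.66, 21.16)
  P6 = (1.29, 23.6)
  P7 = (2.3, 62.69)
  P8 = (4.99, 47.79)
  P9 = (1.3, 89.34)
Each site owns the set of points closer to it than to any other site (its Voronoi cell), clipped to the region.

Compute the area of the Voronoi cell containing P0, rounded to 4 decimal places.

1. box [0,10]×[0,94]: [(0, 0) (10, 0) (10, 94) (0, 94)]
2. ⊥bis P0·P1 via (7.145,43.735): [(0, 43.9143) (10, 43.6634) (10, 94) (0, 94)]  |A|=502.1118
3. ⊥bis P0·P2 via (4.595,45.335): [(0, 45.7475) (10, 44.8498) (10, 94) (0, 94)]  |A|=487.0136
4. ⊥bis P0·P3 via (8.085,54.665): [(0, 54.6926) (10, 54.6585) (10, 94) (0, 94)]  |A|=393.2445
5. ⊥bis P0·P4 via (7.81,78.61): [(0, 79.0484) (10, 78.4871) (10, 94) (0, 94)]  |A|=152.3227
6. ⊥bis P0·P5 via (6.425,53.27): [(0, 79.0484) (10, 78.4871) (10, 94) (0, 94)]  |A|=152.3227
7. ⊥bis P0·P6 via (4.74,54.49): [(0, 79.0484) (10, 78.4871) (10, 94) (0, 94)]  |A|=152.3227
8. ⊥bis P0·P7 via (5.245,74.035): [(0, 79.0484) (10, 78.4871) (10, 94) (0, 94)]  |A|=152.3227
9. ⊥bis P0·P8 via (6.59,66.585): [(0, 79.0484) (10, 78.4871) (10, 94) (0, 94)]  |A|=152.3227
10. ⊥bis P0·P9 via (4.745,87.36): [(0, 79.1042) (0, 79.0484) (10, 78.4871) (10, 94) (8.5613, 94)]  |A|=88.5589
11. canonical 5-gon: [(0, 79.1042) (0, 79.0484) (10, 78.4871) (10, 94) (8.5613, 94)]
12. shoelace: 88.5589

Area of P0's cell: 88.5589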